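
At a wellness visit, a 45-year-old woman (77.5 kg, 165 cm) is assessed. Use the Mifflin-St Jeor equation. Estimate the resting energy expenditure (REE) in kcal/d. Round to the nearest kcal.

Mifflin-St Jeor (female): BMR = 10(77.5) + 6.25(165) − 5(45) − 161 = 775 + 1031.25 − 225 − 161 = 1420.25 kcal/day.

1420 kcal/d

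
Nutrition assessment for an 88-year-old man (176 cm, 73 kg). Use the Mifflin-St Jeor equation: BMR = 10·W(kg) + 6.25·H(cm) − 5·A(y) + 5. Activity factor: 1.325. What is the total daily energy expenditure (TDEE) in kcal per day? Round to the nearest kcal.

1848 kcal per day

Mifflin-St Jeor (male): BMR = 10(73) + 6.25(176) − 5(88) + 5 = 730 + 1100 − 440 + 5 = 1395 kcal/day.
TEE = BMR × activity factor = 1395 × 1.325 = 1848.375 kcal/day.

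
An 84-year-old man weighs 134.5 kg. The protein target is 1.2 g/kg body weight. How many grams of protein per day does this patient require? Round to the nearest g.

Protein = 1.2 g/kg × 134.5 kg = 161.4 g/day.

161 g/day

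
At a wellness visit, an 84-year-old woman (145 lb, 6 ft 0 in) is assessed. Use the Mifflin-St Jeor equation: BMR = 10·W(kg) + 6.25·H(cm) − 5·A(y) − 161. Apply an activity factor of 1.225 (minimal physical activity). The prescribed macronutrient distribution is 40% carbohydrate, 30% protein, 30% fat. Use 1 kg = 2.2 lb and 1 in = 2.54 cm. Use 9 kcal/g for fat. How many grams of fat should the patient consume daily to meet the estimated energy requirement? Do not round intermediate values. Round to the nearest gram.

Convert to metric: weight = 145 ÷ 2.2 = 65.9091 kg; height = (6×12 + 0) × 2.54 = 72 × 2.54 = 182.88 cm.
Mifflin-St Jeor (female): BMR = 10(65.9091) + 6.25(182.88) − 5(84) − 161 = 659.0909 + 1143 − 420 − 161 = 1221.0909 kcal/day.
TEE = 1221.0909 × 1.225 = 1495.8364 kcal/day.
Fat energy = 30% × 1495.8364 = 448.7509 kcal.
Fat = 448.7509 ÷ 9 kcal/g = 49.8612 g.

50 g/day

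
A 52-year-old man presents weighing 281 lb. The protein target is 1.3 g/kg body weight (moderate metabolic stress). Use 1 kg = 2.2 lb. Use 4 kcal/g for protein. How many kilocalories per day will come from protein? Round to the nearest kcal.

Weight in kg = 281 ÷ 2.2 = 127.7273 kg.
Protein = 1.3 g/kg × 127.7273 kg = 166.0455 g/day.
Protein energy = 166.0455 g × 4 kcal/g = 664.1818 kcal/day.

664 kcal/day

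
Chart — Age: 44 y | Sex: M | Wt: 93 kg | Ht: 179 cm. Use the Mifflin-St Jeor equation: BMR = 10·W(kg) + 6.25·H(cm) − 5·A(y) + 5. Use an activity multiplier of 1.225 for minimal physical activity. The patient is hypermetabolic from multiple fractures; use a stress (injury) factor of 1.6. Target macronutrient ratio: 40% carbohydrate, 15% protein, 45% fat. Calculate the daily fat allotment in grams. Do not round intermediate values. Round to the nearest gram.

Mifflin-St Jeor (male): BMR = 10(93) + 6.25(179) − 5(44) + 5 = 930 + 1118.75 − 220 + 5 = 1833.75 kcal/day.
TEE = 1833.75 × 1.225 = 2246.3438 kcal/day.
With stress factor 1.6: 2246.3438 × 1.6 = 3594.15 kcal/day.
Fat energy = 45% × 3594.15 = 1617.3675 kcal.
Fat = 1617.3675 ÷ 9 kcal/g = 179.7075 g.

180 g/day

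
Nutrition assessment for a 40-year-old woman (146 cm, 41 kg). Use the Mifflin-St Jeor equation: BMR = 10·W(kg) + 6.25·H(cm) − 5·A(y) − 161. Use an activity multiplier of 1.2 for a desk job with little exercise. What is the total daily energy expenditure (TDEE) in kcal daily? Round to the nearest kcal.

Mifflin-St Jeor (female): BMR = 10(41) + 6.25(146) − 5(40) − 161 = 410 + 912.5 − 200 − 161 = 961.5 kcal/day.
TEE = BMR × activity factor = 961.5 × 1.2 = 1153.8 kcal/day.

1154 kcal daily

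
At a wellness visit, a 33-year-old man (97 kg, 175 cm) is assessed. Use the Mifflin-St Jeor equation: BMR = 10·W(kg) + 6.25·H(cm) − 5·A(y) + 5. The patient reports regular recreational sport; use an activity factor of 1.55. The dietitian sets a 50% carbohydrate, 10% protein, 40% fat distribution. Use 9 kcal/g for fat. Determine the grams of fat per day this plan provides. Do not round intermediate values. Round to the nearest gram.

131 g/day

Mifflin-St Jeor (male): BMR = 10(97) + 6.25(175) − 5(33) + 5 = 970 + 1093.75 − 165 + 5 = 1903.75 kcal/day.
TEE = 1903.75 × 1.55 = 2950.8125 kcal/day.
Fat energy = 40% × 2950.8125 = 1180.325 kcal.
Fat = 1180.325 ÷ 9 kcal/g = 131.1472 g.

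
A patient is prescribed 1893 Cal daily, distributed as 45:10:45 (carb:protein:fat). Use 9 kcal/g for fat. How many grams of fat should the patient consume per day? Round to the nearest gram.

95 g/day

Fat energy = 45% × 1893 = 851.85 kcal.
At 9 kcal/g: 851.85 ÷ 9 = 94.65 g.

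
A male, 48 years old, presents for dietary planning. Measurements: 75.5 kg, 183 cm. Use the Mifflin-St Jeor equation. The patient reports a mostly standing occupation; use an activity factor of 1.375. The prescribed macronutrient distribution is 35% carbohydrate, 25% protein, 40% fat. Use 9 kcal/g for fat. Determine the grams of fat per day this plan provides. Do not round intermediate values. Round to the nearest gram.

Mifflin-St Jeor (male): BMR = 10(75.5) + 6.25(183) − 5(48) + 5 = 755 + 1143.75 − 240 + 5 = 1663.75 kcal/day.
TEE = 1663.75 × 1.375 = 2287.6563 kcal/day.
Fat energy = 40% × 2287.6563 = 915.0625 kcal.
Fat = 915.0625 ÷ 9 kcal/g = 101.6736 g.

102 g/day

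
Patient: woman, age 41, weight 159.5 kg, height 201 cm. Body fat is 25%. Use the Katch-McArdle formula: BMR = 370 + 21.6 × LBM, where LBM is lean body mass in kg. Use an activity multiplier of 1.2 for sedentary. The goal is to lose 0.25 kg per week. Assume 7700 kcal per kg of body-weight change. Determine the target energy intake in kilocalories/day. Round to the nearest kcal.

3270 kilocalories/day

LBM = 159.5 × (1 − 0.25) = 119.625 kg. Katch-McArdle: BMR = 370 + 21.6 × 119.625 = 2953.9 kcal/day.
TEE = 2953.9 × 1.2 = 3544.68 kcal/day.
Required daily deficit = 0.25 × 7700 ÷ 7 = 275 kcal/day.
Target intake = 3544.68 − 275 = 3269.68 kcal/day.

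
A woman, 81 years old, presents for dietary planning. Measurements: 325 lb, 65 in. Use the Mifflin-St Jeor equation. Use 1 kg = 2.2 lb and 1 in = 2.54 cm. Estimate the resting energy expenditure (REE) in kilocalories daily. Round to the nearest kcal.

1943 kilocalories daily

Convert to metric: weight = 325 ÷ 2.2 = 147.7273 kg; height = 65 × 2.54 = 165.1 cm.
Mifflin-St Jeor (female): BMR = 10(147.7273) + 6.25(165.1) − 5(81) − 161 = 1477.2727 + 1031.875 − 405 − 161 = 1943.1477 kcal/day.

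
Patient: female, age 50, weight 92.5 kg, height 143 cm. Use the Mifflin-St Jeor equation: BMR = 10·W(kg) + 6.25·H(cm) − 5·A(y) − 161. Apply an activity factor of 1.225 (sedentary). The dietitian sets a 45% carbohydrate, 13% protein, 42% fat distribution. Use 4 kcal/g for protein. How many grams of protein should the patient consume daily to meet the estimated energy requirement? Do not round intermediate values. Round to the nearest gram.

56 g/day

Mifflin-St Jeor (female): BMR = 10(92.5) + 6.25(143) − 5(50) − 161 = 925 + 893.75 − 250 − 161 = 1407.75 kcal/day.
TEE = 1407.75 × 1.225 = 1724.4938 kcal/day.
Protein energy = 13% × 1724.4938 = 224.1842 kcal.
Protein = 224.1842 ÷ 4 kcal/g = 56.046 g.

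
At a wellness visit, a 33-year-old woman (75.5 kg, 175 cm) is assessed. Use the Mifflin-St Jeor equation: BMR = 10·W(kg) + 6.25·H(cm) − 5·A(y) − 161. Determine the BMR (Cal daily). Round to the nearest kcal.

Mifflin-St Jeor (female): BMR = 10(75.5) + 6.25(175) − 5(33) − 161 = 755 + 1093.75 − 165 − 161 = 1522.75 kcal/day.

1523 Cal daily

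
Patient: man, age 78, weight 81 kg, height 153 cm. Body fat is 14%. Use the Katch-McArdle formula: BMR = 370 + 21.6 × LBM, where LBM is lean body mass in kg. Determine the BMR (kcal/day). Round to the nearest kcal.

LBM = 81 × (1 − 0.14) = 69.66 kg. Katch-McArdle: BMR = 370 + 21.6 × 69.66 = 1874.656 kcal/day.

1875 kcal/day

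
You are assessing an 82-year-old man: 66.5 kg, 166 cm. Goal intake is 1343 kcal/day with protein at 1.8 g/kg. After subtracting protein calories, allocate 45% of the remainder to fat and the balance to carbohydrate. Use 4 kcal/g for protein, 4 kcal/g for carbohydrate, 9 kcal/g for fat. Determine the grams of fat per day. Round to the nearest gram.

43 g/day

Protein = 1.8 × 66.5 = 119.7 g → 119.7 × 4 = 478.8 kcal.
Non-protein calories = 1343 − 478.8 = 864.2 kcal.
Fat: 45% × 864.2 = 388.89 kcal; carbohydrate: 475.31 kcal.
Fat: 388.89 kcal ÷ 9 kcal/g = 43.21 g.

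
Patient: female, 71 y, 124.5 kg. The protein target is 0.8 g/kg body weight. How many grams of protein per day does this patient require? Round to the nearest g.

100 g/day

Protein = 0.8 g/kg × 124.5 kg = 99.6 g/day.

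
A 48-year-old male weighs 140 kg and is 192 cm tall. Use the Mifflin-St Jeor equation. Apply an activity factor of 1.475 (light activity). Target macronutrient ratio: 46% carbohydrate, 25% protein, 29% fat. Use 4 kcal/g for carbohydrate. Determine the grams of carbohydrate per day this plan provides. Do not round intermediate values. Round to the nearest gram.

401 g/day

Mifflin-St Jeor (male): BMR = 10(140) + 6.25(192) − 5(48) + 5 = 1400 + 1200 − 240 + 5 = 2365 kcal/day.
TEE = 2365 × 1.475 = 3488.375 kcal/day.
Carbohydrate energy = 46% × 3488.375 = 1604.6525 kcal.
Carbohydrate = 1604.6525 ÷ 4 kcal/g = 401.1631 g.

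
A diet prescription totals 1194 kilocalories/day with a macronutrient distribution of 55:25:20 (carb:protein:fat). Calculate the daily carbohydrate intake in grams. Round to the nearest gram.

164 g/day

Carbohydrate energy = 55% × 1194 = 656.7 kcal.
At 4 kcal/g: 656.7 ÷ 4 = 164.175 g.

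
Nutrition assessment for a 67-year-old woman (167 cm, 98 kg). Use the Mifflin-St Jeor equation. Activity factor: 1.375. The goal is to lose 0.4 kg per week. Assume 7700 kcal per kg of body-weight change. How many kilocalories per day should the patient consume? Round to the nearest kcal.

Mifflin-St Jeor (female): BMR = 10(98) + 6.25(167) − 5(67) − 161 = 980 + 1043.75 − 335 − 161 = 1527.75 kcal/day.
TEE = 1527.75 × 1.375 = 2100.6563 kcal/day.
Required daily deficit = 0.4 × 7700 ÷ 7 = 440 kcal/day.
Target intake = 2100.6563 − 440 = 1660.6563 kcal/day.

1661 kilocalories per day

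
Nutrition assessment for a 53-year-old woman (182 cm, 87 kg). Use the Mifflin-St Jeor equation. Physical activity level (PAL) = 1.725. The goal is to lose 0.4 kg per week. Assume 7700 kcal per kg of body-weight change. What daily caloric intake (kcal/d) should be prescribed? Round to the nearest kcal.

2288 kcal/d

Mifflin-St Jeor (female): BMR = 10(87) + 6.25(182) − 5(53) − 161 = 870 + 1137.5 − 265 − 161 = 1581.5 kcal/day.
TEE = 1581.5 × 1.725 = 2728.0875 kcal/day.
Required daily deficit = 0.4 × 7700 ÷ 7 = 440 kcal/day.
Target intake = 2728.0875 − 440 = 2288.0875 kcal/day.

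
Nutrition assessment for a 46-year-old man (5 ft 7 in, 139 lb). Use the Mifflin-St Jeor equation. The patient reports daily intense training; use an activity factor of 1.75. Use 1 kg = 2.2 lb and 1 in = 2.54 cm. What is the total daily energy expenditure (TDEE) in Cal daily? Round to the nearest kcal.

Convert to metric: weight = 139 ÷ 2.2 = 63.1818 kg; height = (5×12 + 7) × 2.54 = 67 × 2.54 = 170.18 cm.
Mifflin-St Jeor (male): BMR = 10(63.1818) + 6.25(170.18) − 5(46) + 5 = 631.8182 + 1063.625 − 230 + 5 = 1470.4432 kcal/day.
TEE = BMR × activity factor = 1470.4432 × 1.75 = 2573.2756 kcal/day.

2573 Cal daily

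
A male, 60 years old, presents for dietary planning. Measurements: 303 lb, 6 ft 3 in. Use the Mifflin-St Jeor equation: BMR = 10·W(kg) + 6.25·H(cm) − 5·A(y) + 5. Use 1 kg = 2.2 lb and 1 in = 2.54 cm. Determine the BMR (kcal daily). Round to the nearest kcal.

Convert to metric: weight = 303 ÷ 2.2 = 137.7273 kg; height = (6×12 + 3) × 2.54 = 75 × 2.54 = 190.5 cm.
Mifflin-St Jeor (male): BMR = 10(137.7273) + 6.25(190.5) − 5(60) + 5 = 1377.2727 + 1190.625 − 300 + 5 = 2272.8977 kcal/day.

2273 kcal daily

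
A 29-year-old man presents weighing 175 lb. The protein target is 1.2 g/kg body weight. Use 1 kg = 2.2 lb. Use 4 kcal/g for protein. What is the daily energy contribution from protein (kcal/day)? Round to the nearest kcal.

Weight in kg = 175 ÷ 2.2 = 79.5455 kg.
Protein = 1.2 g/kg × 79.5455 kg = 95.4545 g/day.
Protein energy = 95.4545 g × 4 kcal/g = 381.8182 kcal/day.

382 kcal/day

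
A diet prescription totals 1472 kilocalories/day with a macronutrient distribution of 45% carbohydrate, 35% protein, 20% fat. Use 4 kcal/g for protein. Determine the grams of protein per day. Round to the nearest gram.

Protein energy = 35% × 1472 = 515.2 kcal.
At 4 kcal/g: 515.2 ÷ 4 = 128.8 g.

129 g/day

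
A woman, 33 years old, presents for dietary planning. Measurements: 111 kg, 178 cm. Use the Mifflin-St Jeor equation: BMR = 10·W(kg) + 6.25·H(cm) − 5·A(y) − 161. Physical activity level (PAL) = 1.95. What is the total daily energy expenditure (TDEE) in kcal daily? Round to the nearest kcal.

Mifflin-St Jeor (female): BMR = 10(111) + 6.25(178) − 5(33) − 161 = 1110 + 1112.5 − 165 − 161 = 1896.5 kcal/day.
TEE = BMR × activity factor = 1896.5 × 1.95 = 3698.175 kcal/day.

3698 kcal daily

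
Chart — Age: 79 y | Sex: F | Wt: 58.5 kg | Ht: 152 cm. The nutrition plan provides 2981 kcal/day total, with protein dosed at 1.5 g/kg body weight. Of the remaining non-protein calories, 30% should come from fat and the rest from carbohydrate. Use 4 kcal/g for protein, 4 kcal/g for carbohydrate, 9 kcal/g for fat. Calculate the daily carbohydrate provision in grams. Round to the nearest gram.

460 g/day

Protein = 1.5 × 58.5 = 87.75 g → 87.75 × 4 = 351 kcal.
Non-protein calories = 2981 − 351 = 2630 kcal.
Fat: 30% × 2630 = 789 kcal; carbohydrate: 1841 kcal.
Carbohydrate: 1841 kcal ÷ 4 kcal/g = 460.25 g.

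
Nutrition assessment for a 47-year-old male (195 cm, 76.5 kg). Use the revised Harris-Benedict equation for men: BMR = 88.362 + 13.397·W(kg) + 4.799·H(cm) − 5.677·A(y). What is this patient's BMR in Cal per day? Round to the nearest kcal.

Harris-Benedict: BMR = 88.362 + 13.397(76.5) + 4.799(195) − 5.677(47) = 1782.2185 kcal/day.

1782 Cal per day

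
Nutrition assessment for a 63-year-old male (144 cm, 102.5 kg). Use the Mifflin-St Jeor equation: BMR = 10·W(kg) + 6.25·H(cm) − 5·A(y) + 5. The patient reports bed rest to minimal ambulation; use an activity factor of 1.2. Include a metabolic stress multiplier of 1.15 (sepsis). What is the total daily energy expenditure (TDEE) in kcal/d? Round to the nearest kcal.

Mifflin-St Jeor (male): BMR = 10(102.5) + 6.25(144) − 5(63) + 5 = 1025 + 900 − 315 + 5 = 1615 kcal/day.
TEE = BMR × activity factor = 1615 × 1.2 = 1938 kcal/day.
Apply stress factor: 1938 × 1.15 = 2228.7 kcal/day.

2229 kcal/d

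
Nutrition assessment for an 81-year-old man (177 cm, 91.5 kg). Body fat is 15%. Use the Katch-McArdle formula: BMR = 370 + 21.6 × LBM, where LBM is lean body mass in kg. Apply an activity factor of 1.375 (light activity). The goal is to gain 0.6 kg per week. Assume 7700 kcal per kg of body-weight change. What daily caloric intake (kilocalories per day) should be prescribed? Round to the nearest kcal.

LBM = 91.5 × (1 − 0.15) = 77.775 kg. Katch-McArdle: BMR = 370 + 21.6 × 77.775 = 2049.94 kcal/day.
TEE = 2049.94 × 1.375 = 2818.6675 kcal/day.
Required daily surplus = 0.6 × 7700 ÷ 7 = 660 kcal/day.
Target intake = 2818.6675 + 660 = 3478.6675 kcal/day.

3479 kilocalories per day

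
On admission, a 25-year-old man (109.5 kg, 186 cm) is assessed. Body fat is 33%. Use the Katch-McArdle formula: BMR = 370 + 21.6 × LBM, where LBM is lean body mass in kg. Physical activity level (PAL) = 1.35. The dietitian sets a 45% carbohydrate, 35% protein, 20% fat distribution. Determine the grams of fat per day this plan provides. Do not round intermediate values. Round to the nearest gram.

59 g/day

LBM = 109.5 × (1 − 0.33) = 73.365 kg. Katch-McArdle: BMR = 370 + 21.6 × 73.365 = 1954.684 kcal/day.
TEE = 1954.684 × 1.35 = 2638.8234 kcal/day.
Fat energy = 20% × 2638.8234 = 527.7647 kcal.
Fat = 527.7647 ÷ 9 kcal/g = 58.6405 g.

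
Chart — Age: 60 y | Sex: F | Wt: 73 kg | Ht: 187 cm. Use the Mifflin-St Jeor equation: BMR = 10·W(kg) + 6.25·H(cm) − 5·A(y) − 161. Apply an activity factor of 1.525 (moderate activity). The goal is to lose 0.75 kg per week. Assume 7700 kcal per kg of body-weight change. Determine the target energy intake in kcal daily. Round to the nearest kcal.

Mifflin-St Jeor (female): BMR = 10(73) + 6.25(187) − 5(60) − 161 = 730 + 1168.75 − 300 − 161 = 1437.75 kcal/day.
TEE = 1437.75 × 1.525 = 2192.5688 kcal/day.
Required daily deficit = 0.75 × 7700 ÷ 7 = 825 kcal/day.
Target intake = 2192.5688 − 825 = 1367.5688 kcal/day.

1368 kcal daily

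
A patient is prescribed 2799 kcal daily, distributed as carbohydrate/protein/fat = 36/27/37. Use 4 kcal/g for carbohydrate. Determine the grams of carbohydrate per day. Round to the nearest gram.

252 g/day

Carbohydrate energy = 36% × 2799 = 1007.64 kcal.
At 4 kcal/g: 1007.64 ÷ 4 = 251.91 g.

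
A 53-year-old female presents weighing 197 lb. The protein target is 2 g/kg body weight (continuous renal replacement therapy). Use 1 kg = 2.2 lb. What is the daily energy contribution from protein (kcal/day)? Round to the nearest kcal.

716 kcal/day

Weight in kg = 197 ÷ 2.2 = 89.5455 kg.
Protein = 2 g/kg × 89.5455 kg = 179.0909 g/day.
Protein energy = 179.0909 g × 4 kcal/g = 716.3636 kcal/day.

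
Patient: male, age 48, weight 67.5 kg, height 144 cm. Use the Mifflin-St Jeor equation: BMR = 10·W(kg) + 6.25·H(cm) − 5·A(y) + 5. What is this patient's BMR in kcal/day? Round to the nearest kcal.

Mifflin-St Jeor (male): BMR = 10(67.5) + 6.25(144) − 5(48) + 5 = 675 + 900 − 240 + 5 = 1340 kcal/day.

1340 kcal/day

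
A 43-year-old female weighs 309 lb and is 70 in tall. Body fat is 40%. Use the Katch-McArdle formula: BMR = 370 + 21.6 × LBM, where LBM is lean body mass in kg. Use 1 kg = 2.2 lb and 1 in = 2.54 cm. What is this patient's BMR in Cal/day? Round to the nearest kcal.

Convert to metric: weight = 309 ÷ 2.2 = 140.4545 kg; height = 70 × 2.54 = 177.8 cm.
LBM = 140.4545 × (1 − 0.4) = 84.2727 kg. Katch-McArdle: BMR = 370 + 21.6 × 84.2727 = 2190.2909 kcal/day.

2190 Cal/day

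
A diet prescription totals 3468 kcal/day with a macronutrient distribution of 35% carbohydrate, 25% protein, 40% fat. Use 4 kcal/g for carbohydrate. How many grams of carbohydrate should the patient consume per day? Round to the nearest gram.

303 g/day

Carbohydrate energy = 35% × 3468 = 1213.8 kcal.
At 4 kcal/g: 1213.8 ÷ 4 = 303.45 g.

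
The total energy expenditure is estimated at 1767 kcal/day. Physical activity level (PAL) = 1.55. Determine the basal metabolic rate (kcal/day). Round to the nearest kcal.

1140 kcal/day

BMR = TEE ÷ activity factor = 1767 ÷ 1.55 = 1140 kcal/day.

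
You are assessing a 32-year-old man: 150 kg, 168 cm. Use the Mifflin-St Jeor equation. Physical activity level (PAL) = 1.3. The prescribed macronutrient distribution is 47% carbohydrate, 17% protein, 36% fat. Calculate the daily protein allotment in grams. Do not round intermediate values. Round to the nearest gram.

132 g/day

Mifflin-St Jeor (male): BMR = 10(150) + 6.25(168) − 5(32) + 5 = 1500 + 1050 − 160 + 5 = 2395 kcal/day.
TEE = 2395 × 1.3 = 3113.5 kcal/day.
Protein energy = 17% × 3113.5 = 529.295 kcal.
Protein = 529.295 ÷ 4 kcal/g = 132.3238 g.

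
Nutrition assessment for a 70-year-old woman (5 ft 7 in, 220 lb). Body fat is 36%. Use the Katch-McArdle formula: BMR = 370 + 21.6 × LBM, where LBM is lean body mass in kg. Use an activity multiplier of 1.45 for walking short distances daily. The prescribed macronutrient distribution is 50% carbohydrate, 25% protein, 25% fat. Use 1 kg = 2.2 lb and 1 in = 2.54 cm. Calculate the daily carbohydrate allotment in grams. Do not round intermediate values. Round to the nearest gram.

Convert to metric: weight = 220 ÷ 2.2 = 100 kg; height = (5×12 + 7) × 2.54 = 67 × 2.54 = 170.18 cm.
LBM = 100 × (1 − 0.36) = 64 kg. Katch-McArdle: BMR = 370 + 21.6 × 64 = 1752.4 kcal/day.
TEE = 1752.4 × 1.45 = 2540.98 kcal/day.
Carbohydrate energy = 50% × 2540.98 = 1270.49 kcal.
Carbohydrate = 1270.49 ÷ 4 kcal/g = 317.6225 g.

318 g/day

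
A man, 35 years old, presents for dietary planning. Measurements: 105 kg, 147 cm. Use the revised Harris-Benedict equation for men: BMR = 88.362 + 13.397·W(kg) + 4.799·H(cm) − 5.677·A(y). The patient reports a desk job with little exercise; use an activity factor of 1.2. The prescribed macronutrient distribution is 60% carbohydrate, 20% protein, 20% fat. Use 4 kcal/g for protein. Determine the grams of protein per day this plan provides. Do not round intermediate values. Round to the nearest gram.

Harris-Benedict: BMR = 88.362 + 13.397(105) + 4.799(147) − 5.677(35) = 2001.805 kcal/day.
TEE = 2001.805 × 1.2 = 2402.166 kcal/day.
Protein energy = 20% × 2402.166 = 480.4332 kcal.
Protein = 480.4332 ÷ 4 kcal/g = 120.1083 g.

120 g/day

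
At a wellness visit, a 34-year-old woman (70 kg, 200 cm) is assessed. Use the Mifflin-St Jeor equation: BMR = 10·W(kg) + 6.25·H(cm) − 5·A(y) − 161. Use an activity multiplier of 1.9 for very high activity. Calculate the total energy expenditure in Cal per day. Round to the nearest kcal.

3076 Cal per day

Mifflin-St Jeor (female): BMR = 10(70) + 6.25(200) − 5(34) − 161 = 700 + 1250 − 170 − 161 = 1619 kcal/day.
TEE = BMR × activity factor = 1619 × 1.9 = 3076.1 kcal/day.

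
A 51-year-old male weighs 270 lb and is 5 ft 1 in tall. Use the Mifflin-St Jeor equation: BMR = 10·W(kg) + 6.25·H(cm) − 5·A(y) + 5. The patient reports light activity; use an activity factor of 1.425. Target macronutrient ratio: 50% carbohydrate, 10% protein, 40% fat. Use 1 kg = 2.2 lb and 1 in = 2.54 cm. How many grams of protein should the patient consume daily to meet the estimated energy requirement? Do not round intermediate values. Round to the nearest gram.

69 g/day

Convert to metric: weight = 270 ÷ 2.2 = 122.7273 kg; height = (5×12 + 1) × 2.54 = 61 × 2.54 = 154.94 cm.
Mifflin-St Jeor (male): BMR = 10(122.7273) + 6.25(154.94) − 5(51) + 5 = 1227.2727 + 968.375 − 255 + 5 = 1945.6477 kcal/day.
TEE = 1945.6477 × 1.425 = 2772.548 kcal/day.
Protein energy = 10% × 2772.548 = 277.2548 kcal.
Protein = 277.2548 ÷ 4 kcal/g = 69.3137 g.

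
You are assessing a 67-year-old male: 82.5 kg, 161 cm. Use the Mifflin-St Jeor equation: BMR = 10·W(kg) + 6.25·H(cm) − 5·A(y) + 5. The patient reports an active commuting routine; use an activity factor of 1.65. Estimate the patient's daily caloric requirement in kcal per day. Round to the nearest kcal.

Mifflin-St Jeor (male): BMR = 10(82.5) + 6.25(161) − 5(67) + 5 = 825 + 1006.25 − 335 + 5 = 1501.25 kcal/day.
TEE = BMR × activity factor = 1501.25 × 1.65 = 2477.0625 kcal/day.

2477 kcal per day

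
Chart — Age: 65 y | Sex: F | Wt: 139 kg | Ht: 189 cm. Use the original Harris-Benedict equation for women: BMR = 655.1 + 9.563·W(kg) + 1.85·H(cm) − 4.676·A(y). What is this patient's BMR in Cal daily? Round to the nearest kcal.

2030 Cal daily

Harris-Benedict: BMR = 655.1 + 9.563(139) + 1.85(189) − 4.676(65) = 2030.067 kcal/day.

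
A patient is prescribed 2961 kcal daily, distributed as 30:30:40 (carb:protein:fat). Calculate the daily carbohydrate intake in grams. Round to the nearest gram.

Carbohydrate energy = 30% × 2961 = 888.3 kcal.
At 4 kcal/g: 888.3 ÷ 4 = 222.075 g.

222 g/day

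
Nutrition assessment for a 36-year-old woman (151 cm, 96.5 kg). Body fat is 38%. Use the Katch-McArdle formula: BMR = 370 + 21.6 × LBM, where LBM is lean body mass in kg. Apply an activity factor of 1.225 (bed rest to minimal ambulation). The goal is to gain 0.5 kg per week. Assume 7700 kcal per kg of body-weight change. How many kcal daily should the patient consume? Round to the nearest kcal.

2586 kcal daily

LBM = 96.5 × (1 − 0.38) = 59.83 kg. Katch-McArdle: BMR = 370 + 21.6 × 59.83 = 1662.328 kcal/day.
TEE = 1662.328 × 1.225 = 2036.3518 kcal/day.
Required daily surplus = 0.5 × 7700 ÷ 7 = 550 kcal/day.
Target intake = 2036.3518 + 550 = 2586.3518 kcal/day.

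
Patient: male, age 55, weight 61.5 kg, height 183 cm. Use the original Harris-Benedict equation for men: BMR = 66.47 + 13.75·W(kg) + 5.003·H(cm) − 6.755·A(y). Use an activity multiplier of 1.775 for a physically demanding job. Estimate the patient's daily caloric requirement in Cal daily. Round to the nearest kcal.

2585 Cal daily

Harris-Benedict: BMR = 66.47 + 13.75(61.5) + 5.003(183) − 6.755(55) = 1456.119 kcal/day.
TEE = BMR × activity factor = 1456.119 × 1.775 = 2584.6112 kcal/day.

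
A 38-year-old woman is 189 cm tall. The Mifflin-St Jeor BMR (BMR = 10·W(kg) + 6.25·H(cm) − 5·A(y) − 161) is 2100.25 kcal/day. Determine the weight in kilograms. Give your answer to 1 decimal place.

2100.25 = 10·W + 6.25(189) − 5(38) − 161
10·W = 2100.25 − 830.25 = 1270, so W = 127 kg.

127.0 kg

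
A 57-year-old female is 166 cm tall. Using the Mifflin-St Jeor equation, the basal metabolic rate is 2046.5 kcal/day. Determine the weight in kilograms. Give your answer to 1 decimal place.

2046.5 = 10·W + 6.25(166) − 5(57) − 161
10·W = 2046.5 − 591.5 = 1455, so W = 145.5 kg.

145.5 kg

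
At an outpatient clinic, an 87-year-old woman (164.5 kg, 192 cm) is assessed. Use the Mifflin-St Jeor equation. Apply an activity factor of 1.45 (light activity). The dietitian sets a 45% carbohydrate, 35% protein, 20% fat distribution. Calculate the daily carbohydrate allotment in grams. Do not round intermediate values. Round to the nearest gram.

Mifflin-St Jeor (female): BMR = 10(164.5) + 6.25(192) − 5(87) − 161 = 1645 + 1200 − 435 − 161 = 2249 kcal/day.
TEE = 2249 × 1.45 = 3261.05 kcal/day.
Carbohydrate energy = 45% × 3261.05 = 1467.4725 kcal.
Carbohydrate = 1467.4725 ÷ 4 kcal/g = 366.8681 g.

367 g/day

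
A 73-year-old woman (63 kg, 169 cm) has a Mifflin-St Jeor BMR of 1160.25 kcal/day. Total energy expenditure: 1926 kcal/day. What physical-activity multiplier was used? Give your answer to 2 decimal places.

1.66

Activity factor = TEE ÷ BMR = 1926 ÷ 1160.25 = 1.66.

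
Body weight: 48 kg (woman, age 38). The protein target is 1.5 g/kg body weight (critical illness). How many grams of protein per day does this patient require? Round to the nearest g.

Protein = 1.5 g/kg × 48 kg = 72 g/day.

72 g/day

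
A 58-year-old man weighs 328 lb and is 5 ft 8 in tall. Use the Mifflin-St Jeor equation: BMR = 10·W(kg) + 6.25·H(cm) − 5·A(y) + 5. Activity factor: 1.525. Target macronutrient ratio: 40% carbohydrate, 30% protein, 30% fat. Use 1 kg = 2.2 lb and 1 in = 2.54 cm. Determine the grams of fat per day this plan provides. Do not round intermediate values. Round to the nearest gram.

Convert to metric: weight = 328 ÷ 2.2 = 149.0909 kg; height = (5×12 + 8) × 2.54 = 68 × 2.54 = 172.72 cm.
Mifflin-St Jeor (male): BMR = 10(149.0909) + 6.25(172.72) − 5(58) + 5 = 1490.9091 + 1079.5 − 290 + 5 = 2285.4091 kcal/day.
TEE = 2285.4091 × 1.525 = 3485.2489 kcal/day.
Fat energy = 30% × 3485.2489 = 1045.5747 kcal.
Fat = 1045.5747 ÷ 9 kcal/g = 116.175 g.

116 g/day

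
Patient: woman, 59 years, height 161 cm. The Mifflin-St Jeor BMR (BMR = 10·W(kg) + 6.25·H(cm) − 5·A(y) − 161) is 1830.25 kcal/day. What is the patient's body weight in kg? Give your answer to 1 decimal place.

1830.25 = 10·W + 6.25(161) − 5(59) − 161
10·W = 1830.25 − 550.25 = 1280, so W = 128 kg.

128.0 kg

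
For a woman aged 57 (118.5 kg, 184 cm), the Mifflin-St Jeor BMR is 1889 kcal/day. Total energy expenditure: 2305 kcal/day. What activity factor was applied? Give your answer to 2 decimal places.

Activity factor = TEE ÷ BMR = 2305 ÷ 1889 = 1.22.

1.22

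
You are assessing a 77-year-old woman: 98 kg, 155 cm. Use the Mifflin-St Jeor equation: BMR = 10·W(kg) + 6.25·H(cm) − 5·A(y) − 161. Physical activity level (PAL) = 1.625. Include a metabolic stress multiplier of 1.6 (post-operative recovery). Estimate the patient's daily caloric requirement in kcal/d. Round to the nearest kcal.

Mifflin-St Jeor (female): BMR = 10(98) + 6.25(155) − 5(77) − 161 = 980 + 968.75 − 385 − 161 = 1402.75 kcal/day.
TEE = BMR × activity factor = 1402.75 × 1.625 = 2279.4688 kcal/day.
Apply stress factor: 2279.4688 × 1.6 = 3647.15 kcal/day.

3647 kcal/d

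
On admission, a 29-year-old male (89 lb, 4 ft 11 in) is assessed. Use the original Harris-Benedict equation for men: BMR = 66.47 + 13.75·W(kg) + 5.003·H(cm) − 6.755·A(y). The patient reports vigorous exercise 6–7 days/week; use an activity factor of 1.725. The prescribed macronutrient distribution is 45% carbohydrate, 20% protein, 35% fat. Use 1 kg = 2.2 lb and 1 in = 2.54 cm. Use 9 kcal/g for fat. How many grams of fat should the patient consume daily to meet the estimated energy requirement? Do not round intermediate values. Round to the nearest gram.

Convert to metric: weight = 89 ÷ 2.2 = 40.4545 kg; height = (4×12 + 11) × 2.54 = 59 × 2.54 = 149.86 cm.
Harris-Benedict: BMR = 66.47 + 13.75(40.4545) + 5.003(149.86) − 6.755(29) = 1176.5746 kcal/day.
TEE = 1176.5746 × 1.725 = 2029.5912 kcal/day.
Fat energy = 35% × 2029.5912 = 710.3569 kcal.
Fat = 710.3569 ÷ 9 kcal/g = 78.9285 g.

79 g/day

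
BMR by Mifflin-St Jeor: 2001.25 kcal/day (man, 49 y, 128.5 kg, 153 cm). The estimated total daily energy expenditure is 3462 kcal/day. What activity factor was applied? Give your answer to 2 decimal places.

1.73

Activity factor = TEE ÷ BMR = 3462 ÷ 2001.25 = 1.73.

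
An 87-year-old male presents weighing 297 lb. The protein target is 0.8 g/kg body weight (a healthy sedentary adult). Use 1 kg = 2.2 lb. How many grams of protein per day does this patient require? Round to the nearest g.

Weight in kg = 297 ÷ 2.2 = 135 kg.
Protein = 0.8 g/kg × 135 kg = 108 g/day.

108 g/day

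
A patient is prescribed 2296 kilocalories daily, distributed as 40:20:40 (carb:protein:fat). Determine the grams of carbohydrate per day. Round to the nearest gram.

230 g/day

Carbohydrate energy = 40% × 2296 = 918.4 kcal.
At 4 kcal/g: 918.4 ÷ 4 = 229.6 g.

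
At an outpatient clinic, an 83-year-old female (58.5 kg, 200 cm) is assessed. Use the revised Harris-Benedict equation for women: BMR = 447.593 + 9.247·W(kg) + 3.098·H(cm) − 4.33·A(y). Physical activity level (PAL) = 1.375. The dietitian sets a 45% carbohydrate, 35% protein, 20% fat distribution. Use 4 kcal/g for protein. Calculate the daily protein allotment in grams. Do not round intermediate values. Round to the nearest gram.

150 g/day

Harris-Benedict: BMR = 447.593 + 9.247(58.5) + 3.098(200) − 4.33(83) = 1248.7525 kcal/day.
TEE = 1248.7525 × 1.375 = 1717.0347 kcal/day.
Protein energy = 35% × 1717.0347 = 600.9621 kcal.
Protein = 600.9621 ÷ 4 kcal/g = 150.2405 g.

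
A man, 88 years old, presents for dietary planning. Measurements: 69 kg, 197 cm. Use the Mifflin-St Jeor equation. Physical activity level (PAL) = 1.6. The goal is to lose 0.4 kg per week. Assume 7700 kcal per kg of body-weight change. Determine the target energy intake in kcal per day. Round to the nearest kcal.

Mifflin-St Jeor (male): BMR = 10(69) + 6.25(197) − 5(88) + 5 = 690 + 1231.25 − 440 + 5 = 1486.25 kcal/day.
TEE = 1486.25 × 1.6 = 2378 kcal/day.
Required daily deficit = 0.4 × 7700 ÷ 7 = 440 kcal/day.
Target intake = 2378 − 440 = 1938 kcal/day.

1938 kcal per day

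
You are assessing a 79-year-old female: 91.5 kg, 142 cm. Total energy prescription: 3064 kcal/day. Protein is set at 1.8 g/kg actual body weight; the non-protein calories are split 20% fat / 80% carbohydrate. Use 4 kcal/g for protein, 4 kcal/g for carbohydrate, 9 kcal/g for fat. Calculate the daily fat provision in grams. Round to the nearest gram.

53 g/day

Protein = 1.8 × 91.5 = 164.7 g → 164.7 × 4 = 658.8 kcal.
Non-protein calories = 3064 − 658.8 = 2405.2 kcal.
Fat: 20% × 2405.2 = 481.04 kcal; carbohydrate: 1924.16 kcal.
Fat: 481.04 kcal ÷ 9 kcal/g = 53.4489 g.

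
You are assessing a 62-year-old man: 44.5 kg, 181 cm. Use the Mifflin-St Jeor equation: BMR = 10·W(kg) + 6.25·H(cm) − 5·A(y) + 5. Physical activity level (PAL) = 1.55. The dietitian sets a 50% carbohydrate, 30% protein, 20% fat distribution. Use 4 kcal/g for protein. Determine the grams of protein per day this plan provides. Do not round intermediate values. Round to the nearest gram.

148 g/day

Mifflin-St Jeor (male): BMR = 10(44.5) + 6.25(181) − 5(62) + 5 = 445 + 1131.25 − 310 + 5 = 1271.25 kcal/day.
TEE = 1271.25 × 1.55 = 1970.4375 kcal/day.
Protein energy = 30% × 1970.4375 = 591.1313 kcal.
Protein = 591.1313 ÷ 4 kcal/g = 147.7828 g.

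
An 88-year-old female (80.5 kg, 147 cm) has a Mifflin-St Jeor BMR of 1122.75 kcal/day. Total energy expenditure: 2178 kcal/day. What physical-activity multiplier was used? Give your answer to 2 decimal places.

Activity factor = TEE ÷ BMR = 2178 ÷ 1122.75 = 1.94.

1.94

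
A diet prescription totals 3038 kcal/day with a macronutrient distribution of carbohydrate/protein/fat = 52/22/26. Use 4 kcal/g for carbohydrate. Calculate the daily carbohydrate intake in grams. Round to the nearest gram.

395 g/day

Carbohydrate energy = 52% × 3038 = 1579.76 kcal.
At 4 kcal/g: 1579.76 ÷ 4 = 394.94 g.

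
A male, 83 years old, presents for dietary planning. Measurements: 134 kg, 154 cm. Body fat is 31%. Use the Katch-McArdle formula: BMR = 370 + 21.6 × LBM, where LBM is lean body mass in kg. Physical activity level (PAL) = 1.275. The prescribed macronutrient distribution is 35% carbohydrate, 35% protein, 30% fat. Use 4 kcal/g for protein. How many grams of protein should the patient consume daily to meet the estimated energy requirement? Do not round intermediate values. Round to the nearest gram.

LBM = 134 × (1 − 0.31) = 92.46 kg. Katch-McArdle: BMR = 370 + 21.6 × 92.46 = 2367.136 kcal/day.
TEE = 2367.136 × 1.275 = 3018.0984 kcal/day.
Protein energy = 35% × 3018.0984 = 1056.3344 kcal.
Protein = 1056.3344 ÷ 4 kcal/g = 264.0836 g.

264 g/day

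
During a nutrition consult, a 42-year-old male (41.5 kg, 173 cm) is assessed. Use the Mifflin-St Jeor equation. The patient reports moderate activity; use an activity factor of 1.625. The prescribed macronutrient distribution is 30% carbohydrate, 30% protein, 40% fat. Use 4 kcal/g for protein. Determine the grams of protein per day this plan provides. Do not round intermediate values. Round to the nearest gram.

157 g/day

Mifflin-St Jeor (male): BMR = 10(41.5) + 6.25(173) − 5(42) + 5 = 415 + 1081.25 − 210 + 5 = 1291.25 kcal/day.
TEE = 1291.25 × 1.625 = 2098.2813 kcal/day.
Protein energy = 30% × 2098.2813 = 629.4844 kcal.
Protein = 629.4844 ÷ 4 kcal/g = 157.3711 g.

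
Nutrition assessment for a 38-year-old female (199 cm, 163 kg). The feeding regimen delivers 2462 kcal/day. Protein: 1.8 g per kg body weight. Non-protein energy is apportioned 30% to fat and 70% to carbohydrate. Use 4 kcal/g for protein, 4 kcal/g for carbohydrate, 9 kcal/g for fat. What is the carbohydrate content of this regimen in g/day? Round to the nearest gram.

Protein = 1.8 × 163 = 293.4 g → 293.4 × 4 = 1173.6 kcal.
Non-protein calories = 2462 − 1173.6 = 1288.4 kcal.
Fat: 30% × 1288.4 = 386.52 kcal; carbohydrate: 901.88 kcal.
Carbohydrate: 901.88 kcal ÷ 4 kcal/g = 225.47 g.

225 g/day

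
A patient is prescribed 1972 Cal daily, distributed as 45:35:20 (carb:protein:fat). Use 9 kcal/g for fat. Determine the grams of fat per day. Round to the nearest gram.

Fat energy = 20% × 1972 = 394.4 kcal.
At 9 kcal/g: 394.4 ÷ 9 = 43.8222 g.

44 g/day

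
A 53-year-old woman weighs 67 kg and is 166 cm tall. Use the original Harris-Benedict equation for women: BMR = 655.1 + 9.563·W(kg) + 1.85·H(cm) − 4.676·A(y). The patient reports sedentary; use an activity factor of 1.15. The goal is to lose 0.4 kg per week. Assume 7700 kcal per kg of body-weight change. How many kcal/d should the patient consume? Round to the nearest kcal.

Harris-Benedict: BMR = 655.1 + 9.563(67) + 1.85(166) − 4.676(53) = 1355.093 kcal/day.
TEE = 1355.093 × 1.15 = 1558.357 kcal/day.
Required daily deficit = 0.4 × 7700 ÷ 7 = 440 kcal/day.
Target intake = 1558.357 − 440 = 1118.357 kcal/day.

1118 kcal/d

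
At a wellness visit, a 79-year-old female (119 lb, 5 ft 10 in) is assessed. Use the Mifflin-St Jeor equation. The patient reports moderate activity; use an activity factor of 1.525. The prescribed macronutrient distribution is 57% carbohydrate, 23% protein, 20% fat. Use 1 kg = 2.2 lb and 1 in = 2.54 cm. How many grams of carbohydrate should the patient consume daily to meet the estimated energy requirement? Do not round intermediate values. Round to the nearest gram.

238 g/day

Convert to metric: weight = 119 ÷ 2.2 = 54.0909 kg; height = (5×12 + 10) × 2.54 = 70 × 2.54 = 177.8 cm.
Mifflin-St Jeor (female): BMR = 10(54.0909) + 6.25(177.8) − 5(79) − 161 = 540.9091 + 1111.25 − 395 − 161 = 1096.1591 kcal/day.
TEE = 1096.1591 × 1.525 = 1671.6426 kcal/day.
Carbohydrate energy = 57% × 1671.6426 = 952.8363 kcal.
Carbohydrate = 952.8363 ÷ 4 kcal/g = 238.2091 g.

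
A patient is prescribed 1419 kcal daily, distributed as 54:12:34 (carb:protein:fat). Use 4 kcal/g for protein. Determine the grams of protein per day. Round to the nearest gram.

43 g/day

Protein energy = 12% × 1419 = 170.28 kcal.
At 4 kcal/g: 170.28 ÷ 4 = 42.57 g.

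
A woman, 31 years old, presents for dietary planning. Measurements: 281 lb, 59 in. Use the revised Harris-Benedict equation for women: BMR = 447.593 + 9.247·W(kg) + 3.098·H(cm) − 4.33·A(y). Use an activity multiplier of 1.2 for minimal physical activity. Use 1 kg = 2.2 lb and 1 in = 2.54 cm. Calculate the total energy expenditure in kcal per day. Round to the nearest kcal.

2350 kcal per day

Convert to metric: weight = 281 ÷ 2.2 = 127.7273 kg; height = 59 × 2.54 = 149.86 cm.
Harris-Benedict: BMR = 447.593 + 9.247(127.7273) + 3.098(149.86) − 4.33(31) = 1958.7234 kcal/day.
TEE = BMR × activity factor = 1958.7234 × 1.2 = 2350.468 kcal/day.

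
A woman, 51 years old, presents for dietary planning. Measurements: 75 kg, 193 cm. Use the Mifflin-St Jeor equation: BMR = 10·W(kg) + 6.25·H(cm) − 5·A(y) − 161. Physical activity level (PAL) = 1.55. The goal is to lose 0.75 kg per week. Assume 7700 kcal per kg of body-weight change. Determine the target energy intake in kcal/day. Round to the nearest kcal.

1562 kcal/day

Mifflin-St Jeor (female): BMR = 10(75) + 6.25(193) − 5(51) − 161 = 750 + 1206.25 − 255 − 161 = 1540.25 kcal/day.
TEE = 1540.25 × 1.55 = 2387.3875 kcal/day.
Required daily deficit = 0.75 × 7700 ÷ 7 = 825 kcal/day.
Target intake = 2387.3875 − 825 = 1562.3875 kcal/day.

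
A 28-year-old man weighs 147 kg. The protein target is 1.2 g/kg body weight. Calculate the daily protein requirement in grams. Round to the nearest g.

176 g/day

Protein = 1.2 g/kg × 147 kg = 176.4 g/day.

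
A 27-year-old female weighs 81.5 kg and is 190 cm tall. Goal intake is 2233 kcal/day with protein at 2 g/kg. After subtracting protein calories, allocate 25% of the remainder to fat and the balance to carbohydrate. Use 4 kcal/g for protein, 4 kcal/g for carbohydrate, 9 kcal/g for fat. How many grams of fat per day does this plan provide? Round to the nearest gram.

Protein = 2 × 81.5 = 163 g → 163 × 4 = 652 kcal.
Non-protein calories = 2233 − 652 = 1581 kcal.
Fat: 25% × 1581 = 395.25 kcal; carbohydrate: 1185.75 kcal.
Fat: 395.25 kcal ÷ 9 kcal/g = 43.9167 g.

44 g/day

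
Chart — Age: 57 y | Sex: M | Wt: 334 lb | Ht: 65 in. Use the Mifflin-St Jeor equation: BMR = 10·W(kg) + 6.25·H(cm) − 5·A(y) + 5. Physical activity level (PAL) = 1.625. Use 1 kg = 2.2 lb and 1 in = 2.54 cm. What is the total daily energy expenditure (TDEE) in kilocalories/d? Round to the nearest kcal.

3689 kilocalories/d

Convert to metric: weight = 334 ÷ 2.2 = 151.8182 kg; height = 65 × 2.54 = 165.1 cm.
Mifflin-St Jeor (male): BMR = 10(151.8182) + 6.25(165.1) − 5(57) + 5 = 1518.1818 + 1031.875 − 285 + 5 = 2270.0568 kcal/day.
TEE = BMR × activity factor = 2270.0568 × 1.625 = 3688.8423 kcal/day.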